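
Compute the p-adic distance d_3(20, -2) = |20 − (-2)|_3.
d_3(20, -2) = 1

Step 1 — x − y = 20 − (-2) = 22. Step 2 — v_3(22) = 0 (factor: 22 = (3^0 · 22); the sign does not affect v_p). Step 3 — |x − y|_3 = 3^{0} = 1.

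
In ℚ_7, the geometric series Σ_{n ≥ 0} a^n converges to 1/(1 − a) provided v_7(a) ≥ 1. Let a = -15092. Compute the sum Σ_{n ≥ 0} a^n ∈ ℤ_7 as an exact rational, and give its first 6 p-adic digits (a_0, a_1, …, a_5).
Σ a^n = 1/(1 − a) = 1/15093;  first 6 digits = (1, 0, 0, 5, 0, 6)

v_7(a) = 3 ≥ 1, so the series converges in ℤ_7 to 1/(1 − a) = 1/(1 − (-15092)) = 1/15093. Expand this rational in ℤ_7: compute digits iteratively via d_i = x_i mod 7, x_{i+1} = (x_i − d_i)/7. The first 6 digits are (1, 0, 0, 5, 0, 6).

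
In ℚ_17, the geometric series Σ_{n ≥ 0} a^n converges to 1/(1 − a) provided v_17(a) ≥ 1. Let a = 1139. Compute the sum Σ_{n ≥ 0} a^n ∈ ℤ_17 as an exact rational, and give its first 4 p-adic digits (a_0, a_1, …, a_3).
Σ a^n = 1/(1 − a) = -1/1138;  first 4 digits = (1, 16, 4, 8)

v_17(a) = 1 ≥ 1, so the series converges in ℤ_17 to 1/(1 − a) = 1/(1 − 1139) = -1/1138. Expand this rational in ℤ_17: compute digits iteratively via d_i = x_i mod 17, x_{i+1} = (x_i − d_i)/17. The first 4 digits are (1, 16, 4, 8).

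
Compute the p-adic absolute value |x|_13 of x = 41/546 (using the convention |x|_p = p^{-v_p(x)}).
|41/546|_13 = 13

Step 1 — compute v_13(x) by factoring powers of 13 out of the numerator and denominator: v_13(41/546) = -1. Step 2 — apply |x|_p = p^{-v_p(x)} = 13^{1} = 13.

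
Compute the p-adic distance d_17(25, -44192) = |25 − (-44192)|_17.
d_17(25, -44192) = 1/4913

Step 1 — x − y = 25 − (-44192) = 44217. Step 2 — v_17(44217) = 3 (factor: 44217 = (17^3 · 9); the sign does not affect v_p). Step 3 — |x − y|_17 = 17^{-3} = 1/4913.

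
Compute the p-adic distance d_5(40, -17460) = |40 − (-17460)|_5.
d_5(40, -17460) = 1/625

Step 1 — x − y = 40 − (-17460) = 17500. Step 2 — v_5(17500) = 4 (factor: 17500 = (5^4 · 28); the sign does not affect v_p). Step 3 — |x − y|_5 = 5^{-4} = 1/625.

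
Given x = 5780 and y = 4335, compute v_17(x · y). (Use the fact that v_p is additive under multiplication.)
v_17(25056300) = 4

v_p(x) = 2 (factor: 5780 = 17^2 · 20); v_p(y) = 2 (factor: 4335 = 17^2 · 15). Additivity: v_p(xy) = v_p(x) + v_p(y) = 2 + 2 = 4. (Direct check: xy = 25056300 = 17^4 · (300).)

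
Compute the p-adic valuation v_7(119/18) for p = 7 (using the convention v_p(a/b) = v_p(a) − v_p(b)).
v_7(119/18) = 1

Factor powers of 7 from the numerator and denominator of the reduced fraction: 119 = 7^1 · 17 and 18 = 7^0 · 18. Apply v_p(a/b) = v_p(a) − v_p(b): v_7(119/18) = 1 − 0 = 1.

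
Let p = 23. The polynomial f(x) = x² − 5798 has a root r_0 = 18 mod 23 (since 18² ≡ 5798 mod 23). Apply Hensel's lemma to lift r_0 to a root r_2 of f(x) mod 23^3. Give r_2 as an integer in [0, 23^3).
r_2 = 6136 (mod 12167)

Hensel's recurrence: r_{i+1} = r_i − f(r_i)·(f′(r_i))^{-1} mod 23^{i+2}, with f′(x) = 2x. Iterate:
  r_0 = 18 (mod 23)
  r_1 = 317 (mod 529)
  r_2 = 6136 (mod 12167)
Final: r_2 = 6136, and one checks f(r_2) ≡ 0 mod 23^3.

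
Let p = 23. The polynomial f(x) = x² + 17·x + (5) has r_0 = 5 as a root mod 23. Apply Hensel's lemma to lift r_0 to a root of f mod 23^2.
r_1 = 373 (mod 529)

Hensel: r_{i+1} = r_i − f(r_i)·(f′(r_i))^{-1} mod 23^{i+2}, f′(x) = 2x + 17. Iterate:
  r_0 = 5 (mod 23)
  r_1 = 373 (mod 529)
Final: r = 373 satisfies f(r) ≡ 0 mod 23^2.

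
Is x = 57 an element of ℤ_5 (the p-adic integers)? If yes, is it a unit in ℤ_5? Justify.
x ∈ ℤ_5^× (unit); v_5(x) = 0

ℤ_5 = {x ∈ ℚ_5 : v_5(x) ≥ 0} and ℤ_5^× = {x ∈ ℤ_5 : v_5(x) = 0}. Here v_5(57) = v_5(num) − v_5(den) = 0; compare against these criteria.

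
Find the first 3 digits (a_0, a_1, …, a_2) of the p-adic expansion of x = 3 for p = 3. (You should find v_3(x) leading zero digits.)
(a_0, …, a_2) = (0, 1, 0)

v_3(3) = 1, so a_0 = ... = a_0 = 0. Factor out: x = 3^1 · u with u = 1 a unit in ℤ_3. Expand u iteratively via a_{v+i} = u_i mod 3, u_{i+1} = (u_i − a_{v+i})/3:
  u_0 = 1;  a_1 = 1;  u_1 = (u_0 − 1)/3 = 0
  u_1 = 0;  a_2 = 0;  u_2 = (u_1 − 0)/3 = 0
Digits: (0, 1, 0).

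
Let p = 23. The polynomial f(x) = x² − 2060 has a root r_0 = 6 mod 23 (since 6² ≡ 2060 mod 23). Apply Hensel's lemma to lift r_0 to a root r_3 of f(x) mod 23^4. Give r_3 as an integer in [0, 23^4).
r_3 = 232582 (mod 279841)

Hensel's recurrence: r_{i+1} = r_i − f(r_i)·(f′(r_i))^{-1} mod 23^{i+2}, with f′(x) = 2x. Iterate:
  r_0 = 6 (mod 23)
  r_1 = 351 (mod 529)
  r_2 = 1409 (mod 12167)
  r_3 = 232582 (mod 279841)
Final: r_3 = 232582, and one checks f(r_3) ≡ 0 mod 23^4.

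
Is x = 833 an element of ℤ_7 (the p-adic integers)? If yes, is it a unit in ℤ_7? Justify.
x ∈ ℤ_7 but not a unit; v_7(x) = 2 > 0

ℤ_7 = {x ∈ ℚ_7 : v_7(x) ≥ 0} and ℤ_7^× = {x ∈ ℤ_7 : v_7(x) = 0}. Here v_7(833) = v_7(num) − v_7(den) = 2; compare against these criteria.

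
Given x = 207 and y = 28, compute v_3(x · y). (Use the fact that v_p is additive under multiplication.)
v_3(5796) = 2

v_p(x) = 2 (factor: 207 = 3^2 · 23); v_p(y) = 0 (factor: 28 = 3^0 · 28). Additivity: v_p(xy) = v_p(x) + v_p(y) = 2 + 0 = 2. (Direct check: xy = 5796 = 3^2 · (644).)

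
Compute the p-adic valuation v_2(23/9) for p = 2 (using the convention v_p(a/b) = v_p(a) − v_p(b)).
v_2(23/9) = 0

Factor powers of 2 from the numerator and denominator of the reduced fraction: 23 = 2^0 · 23 and 9 = 2^0 · 9. Apply v_p(a/b) = v_p(a) − v_p(b): v_2(23/9) = 0 − 0 = 0.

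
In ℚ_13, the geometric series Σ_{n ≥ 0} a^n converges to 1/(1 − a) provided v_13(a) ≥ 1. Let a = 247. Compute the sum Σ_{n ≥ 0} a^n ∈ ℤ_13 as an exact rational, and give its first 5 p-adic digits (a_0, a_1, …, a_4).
Σ a^n = 1/(1 − a) = -1/246;  first 5 digits = (1, 6, 11, 9, 5)

v_13(a) = 1 ≥ 1, so the series converges in ℤ_13 to 1/(1 − a) = 1/(1 − 247) = -1/246. Expand this rational in ℤ_13: compute digits iteratively via d_i = x_i mod 13, x_{i+1} = (x_i − d_i)/13. The first 5 digits are (1, 6, 11, 9, 5).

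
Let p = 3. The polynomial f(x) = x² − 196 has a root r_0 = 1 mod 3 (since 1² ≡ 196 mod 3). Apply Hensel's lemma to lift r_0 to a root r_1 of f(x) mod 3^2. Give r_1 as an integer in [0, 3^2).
r_1 = 4 (mod 9)

Hensel's recurrence: r_{i+1} = r_i − f(r_i)·(f′(r_i))^{-1} mod 3^{i+2}, with f′(x) = 2x. Iterate:
  r_0 = 1 (mod 3)
  r_1 = 4 (mod 9)
Final: r_1 = 4, and one checks f(r_1) ≡ 0 mod 3^2.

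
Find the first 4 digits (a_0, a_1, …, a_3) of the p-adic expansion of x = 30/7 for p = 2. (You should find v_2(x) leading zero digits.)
(a_0, …, a_3) = (0, 1, 0, 0)

v_2(30/7) = 1, so a_0 = ... = a_0 = 0. Factor out: x = 2^1 · u with u = 15/7 a unit in ℤ_2. Expand u iteratively via a_{v+i} = u_i mod 2, u_{i+1} = (u_i − a_{v+i})/2:
  u_0 = 15/7;  a_1 = 1;  u_1 = (u_0 − 1)/2 = 4/7
  u_1 = 4/7;  a_2 = 0;  u_2 = (u_1 − 0)/2 = 2/7
  u_2 = 2/7;  a_3 = 0;  u_3 = (u_2 − 0)/2 = 1/7
Digits: (0, 1, 0, 0).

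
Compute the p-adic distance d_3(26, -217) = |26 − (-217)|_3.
d_3(26, -217) = 1/243

Step 1 — x − y = 26 − (-217) = 243. Step 2 — v_3(243) = 5 (factor: 243 = (3^5 · 1); the sign does not affect v_p). Step 3 — |x − y|_3 = 3^{-5} = 1/243.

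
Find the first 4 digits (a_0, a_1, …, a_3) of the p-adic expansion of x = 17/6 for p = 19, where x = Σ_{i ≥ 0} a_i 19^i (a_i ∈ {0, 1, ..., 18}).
(a_0, …, a_3) = (6, 3, 3, 3)

v_19(17/6) = 0 (numerator and denominator both coprime to 19), so x ∈ ℤ_19^×. Compute digits iteratively via a_i = x_i mod 19, x_{i+1} = (x_i − a_i)/19, with x_0 = x:
  x_0 = 17/6;  a_0 = 6;  x_1 = (x_0 − 6)/19 = -1/6
  x_1 = -1/6;  a_1 = 3;  x_2 = (x_1 − 3)/19 = -1/6
  x_2 = -1/6;  a_2 = 3;  x_3 = (x_2 − 3)/19 = -1/6
  x_3 = -1/6;  a_3 = 3;  x_4 = (x_3 − 3)/19 = -1/6
Digits: (6, 3, 3, 3).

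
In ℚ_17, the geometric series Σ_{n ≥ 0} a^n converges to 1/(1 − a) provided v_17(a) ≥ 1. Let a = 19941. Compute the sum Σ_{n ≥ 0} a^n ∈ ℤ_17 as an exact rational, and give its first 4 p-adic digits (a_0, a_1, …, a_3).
Σ a^n = 1/(1 − a) = -1/19940;  first 4 digits = (1, 0, 1, 4)

v_17(a) = 2 ≥ 1, so the series converges in ℤ_17 to 1/(1 − a) = 1/(1 − 19941) = -1/19940. Expand this rational in ℤ_17: compute digits iteratively via d_i = x_i mod 17, x_{i+1} = (x_i − d_i)/17. The first 4 digits are (1, 0, 1, 4).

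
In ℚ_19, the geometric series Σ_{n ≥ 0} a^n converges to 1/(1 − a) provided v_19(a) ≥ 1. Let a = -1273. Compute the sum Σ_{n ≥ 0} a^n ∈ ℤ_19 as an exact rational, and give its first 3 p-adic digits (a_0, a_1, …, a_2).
Σ a^n = 1/(1 − a) = 1/1274;  first 3 digits = (1, 9, 1)

v_19(a) = 1 ≥ 1, so the series converges in ℤ_19 to 1/(1 − a) = 1/(1 − (-1273)) = 1/1274. Expand this rational in ℤ_19: compute digits iteratively via d_i = x_i mod 19, x_{i+1} = (x_i − d_i)/19. The first 3 digits are (1, 9, 1).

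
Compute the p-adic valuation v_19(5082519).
v_19(5082519) = 4

v_19(n) is the largest exponent k such that 19^k divides n. Factor out: 5082519 = 19^4 · 39. (Sign doesn't affect v_p.) So v_19(5082519) = 4.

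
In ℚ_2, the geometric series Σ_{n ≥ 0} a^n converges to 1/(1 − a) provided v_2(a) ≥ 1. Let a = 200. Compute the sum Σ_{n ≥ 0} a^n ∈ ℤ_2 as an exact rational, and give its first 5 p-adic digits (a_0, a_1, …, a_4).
Σ a^n = 1/(1 − a) = -1/199;  first 5 digits = (1, 0, 0, 1, 0)

v_2(a) = 3 ≥ 1, so the series converges in ℤ_2 to 1/(1 − a) = 1/(1 − 200) = -1/199. Expand this rational in ℤ_2: compute digits iteratively via d_i = x_i mod 2, x_{i+1} = (x_i − d_i)/2. The first 5 digits are (1, 0, 0, 1, 0).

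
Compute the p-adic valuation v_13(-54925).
v_13(-54925) = 3

v_13(n) is the largest exponent k such that 13^k divides n. Factor out: -54925 = -13^3 · 25. (Sign doesn't affect v_p.) So v_13(-54925) = 3.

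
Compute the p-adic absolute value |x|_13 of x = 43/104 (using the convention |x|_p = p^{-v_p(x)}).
|43/104|_13 = 13

Step 1 — compute v_13(x) by factoring powers of 13 out of the numerator and denominator: v_13(43/104) = -1. Step 2 — apply |x|_p = p^{-v_p(x)} = 13^{1} = 13.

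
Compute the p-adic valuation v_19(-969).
v_19(-969) = 1

v_19(n) is the largest exponent k such that 19^k divides n. Factor out: -969 = -19^1 · 51. (Sign doesn't affect v_p.) So v_19(-969) = 1.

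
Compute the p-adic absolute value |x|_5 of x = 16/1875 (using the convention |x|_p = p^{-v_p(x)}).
|16/1875|_5 = 625

Step 1 — compute v_5(x) by factoring powers of 5 out of the numerator and denominator: v_5(16/1875) = -4. Step 2 — apply |x|_p = p^{-v_p(x)} = 5^{4} = 625.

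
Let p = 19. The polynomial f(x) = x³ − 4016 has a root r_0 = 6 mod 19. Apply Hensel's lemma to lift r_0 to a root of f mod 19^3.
r_2 = 6352 (mod 6859)

Hensel: r_{i+1} = r_i − f(r_i)/f′(r_i) mod 19^{i+2}, where f′(x) = 3x². Iterate:
  r_0 = 6 (mod 19)
  r_1 = 215 (mod 361)
  r_2 = 6352 (mod 6859)
Final: r = 6352 with f(r) ≡ 0 mod 19^3.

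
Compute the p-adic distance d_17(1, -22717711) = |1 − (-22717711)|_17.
d_17(1, -22717711) = 1/1419857

Step 1 — x − y = 1 − (-22717711) = 22717712. Step 2 — v_17(22717712) = 5 (factor: 22717712 = (17^5 · 16); the sign does not affect v_p). Step 3 — |x − y|_17 = 17^{-5} = 1/1419857.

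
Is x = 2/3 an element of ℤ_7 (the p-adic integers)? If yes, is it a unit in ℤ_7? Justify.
x ∈ ℤ_7^× (unit); v_7(x) = 0

ℤ_7 = {x ∈ ℚ_7 : v_7(x) ≥ 0} and ℤ_7^× = {x ∈ ℤ_7 : v_7(x) = 0}. Here v_7(2/3) = v_7(num) − v_7(den) = 0; compare against these criteria.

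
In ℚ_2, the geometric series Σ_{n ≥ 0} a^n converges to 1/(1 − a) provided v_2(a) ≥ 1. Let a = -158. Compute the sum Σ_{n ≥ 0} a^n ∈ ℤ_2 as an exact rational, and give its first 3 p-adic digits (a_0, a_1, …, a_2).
Σ a^n = 1/(1 − a) = 1/159;  first 3 digits = (1, 1, 1)

v_2(a) = 1 ≥ 1, so the series converges in ℤ_2 to 1/(1 − a) = 1/(1 − (-158)) = 1/159. Expand this rational in ℤ_2: compute digits iteratively via d_i = x_i mod 2, x_{i+1} = (x_i − d_i)/2. The first 3 digits are (1, 1, 1).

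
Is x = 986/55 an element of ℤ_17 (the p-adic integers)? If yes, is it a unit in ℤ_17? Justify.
x ∈ ℤ_17 but not a unit; v_17(x) = 1 > 0

ℤ_17 = {x ∈ ℚ_17 : v_17(x) ≥ 0} and ℤ_17^× = {x ∈ ℤ_17 : v_17(x) = 0}. Here v_17(986/55) = v_17(num) − v_17(den) = 1; compare against these criteria.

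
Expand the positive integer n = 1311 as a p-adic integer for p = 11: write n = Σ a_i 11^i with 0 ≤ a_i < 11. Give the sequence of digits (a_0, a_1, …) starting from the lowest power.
(a_0, a_1, …) = (2, 9, 10)

Repeated division by 11 gives the digits low-to-high: 1311 = 2 + 9·11^1 + 10·11^2. Digit sequence: (2, 9, 10).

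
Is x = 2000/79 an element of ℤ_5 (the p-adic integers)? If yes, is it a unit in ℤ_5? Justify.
x ∈ ℤ_5 but not a unit; v_5(x) = 3 > 0

ℤ_5 = {x ∈ ℚ_5 : v_5(x) ≥ 0} and ℤ_5^× = {x ∈ ℤ_5 : v_5(x) = 0}. Here v_5(2000/79) = v_5(num) − v_5(den) = 3; compare against these criteria.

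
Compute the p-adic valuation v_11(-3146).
v_11(-3146) = 2

v_11(n) is the largest exponent k such that 11^k divides n. Factor out: -3146 = -11^2 · 26. (Sign doesn't affect v_p.) So v_11(-3146) = 2.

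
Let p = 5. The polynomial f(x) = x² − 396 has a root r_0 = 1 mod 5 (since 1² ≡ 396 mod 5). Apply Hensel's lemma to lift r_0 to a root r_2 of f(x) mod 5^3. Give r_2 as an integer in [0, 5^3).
r_2 = 86 (mod 125)

Hensel's recurrence: r_{i+1} = r_i − f(r_i)·(f′(r_i))^{-1} mod 5^{i+2}, with f′(x) = 2x. Iterate:
  r_0 = 1 (mod 5)
  r_1 = 11 (mod 25)
  r_2 = 86 (mod 125)
Final: r_2 = 86, and one checks f(r_2) ≡ 0 mod 5^3.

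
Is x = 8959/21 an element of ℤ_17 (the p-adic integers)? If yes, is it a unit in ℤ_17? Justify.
x ∈ ℤ_17 but not a unit; v_17(x) = 2 > 0

ℤ_17 = {x ∈ ℚ_17 : v_17(x) ≥ 0} and ℤ_17^× = {x ∈ ℤ_17 : v_17(x) = 0}. Here v_17(8959/21) = v_17(num) − v_17(den) = 2; compare against these criteria.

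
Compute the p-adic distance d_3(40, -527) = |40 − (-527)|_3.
d_3(40, -527) = 1/81

Step 1 — x − y = 40 − (-527) = 567. Step 2 — v_3(567) = 4 (factor: 567 = (3^4 · 7); the sign does not affect v_p). Step 3 — |x − y|_3 = 3^{-4} = 1/81.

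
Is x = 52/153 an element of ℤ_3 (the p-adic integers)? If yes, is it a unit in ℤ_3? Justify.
x ∉ ℤ_3 (v_3(x) = -2 < 0)

ℤ_3 = {x ∈ ℚ_3 : v_3(x) ≥ 0} and ℤ_3^× = {x ∈ ℤ_3 : v_3(x) = 0}. Here v_3(52/153) = v_3(num) − v_3(den) = -2; compare against these criteria.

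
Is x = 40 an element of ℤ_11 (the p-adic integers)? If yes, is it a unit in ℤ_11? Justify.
x ∈ ℤ_11^× (unit); v_11(x) = 0

ℤ_11 = {x ∈ ℚ_11 : v_11(x) ≥ 0} and ℤ_11^× = {x ∈ ℤ_11 : v_11(x) = 0}. Here v_11(40) = v_11(num) − v_11(den) = 0; compare against these criteria.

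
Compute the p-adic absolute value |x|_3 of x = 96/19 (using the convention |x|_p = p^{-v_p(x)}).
|96/19|_3 = 1/3

Step 1 — compute v_3(x) by factoring powers of 3 out of the numerator and denominator: v_3(96/19) = 1. Step 2 — apply |x|_p = p^{-v_p(x)} = 3^{-1} = 1/3.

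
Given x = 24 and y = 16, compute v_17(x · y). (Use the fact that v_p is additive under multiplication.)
v_17(384) = 0

v_p(x) = 0 (factor: 24 = 17^0 · 24); v_p(y) = 0 (factor: 16 = 17^0 · 16). Additivity: v_p(xy) = v_p(x) + v_p(y) = 0 + 0 = 0. (Direct check: xy = 384 = 17^0 · (384).)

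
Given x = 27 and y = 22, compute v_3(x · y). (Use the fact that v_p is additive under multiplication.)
v_3(594) = 3

v_p(x) = 3 (factor: 27 = 3^3 · 1); v_p(y) = 0 (factor: 22 = 3^0 · 22). Additivity: v_p(xy) = v_p(x) + v_p(y) = 3 + 0 = 3. (Direct check: xy = 594 = 3^3 · (22).)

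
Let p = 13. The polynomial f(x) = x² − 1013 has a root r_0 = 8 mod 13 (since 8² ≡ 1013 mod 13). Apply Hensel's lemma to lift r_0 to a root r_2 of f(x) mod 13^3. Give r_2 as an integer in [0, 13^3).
r_2 = 99 (mod 2197)

Hensel's recurrence: r_{i+1} = r_i − f(r_i)·(f′(r_i))^{-1} mod 13^{i+2}, with f′(x) = 2x. Iterate:
  r_0 = 8 (mod 13)
  r_1 = 99 (mod 169)
  r_2 = 99 (mod 2197)
Final: r_2 = 99, and one checks f(r_2) ≡ 0 mod 13^3.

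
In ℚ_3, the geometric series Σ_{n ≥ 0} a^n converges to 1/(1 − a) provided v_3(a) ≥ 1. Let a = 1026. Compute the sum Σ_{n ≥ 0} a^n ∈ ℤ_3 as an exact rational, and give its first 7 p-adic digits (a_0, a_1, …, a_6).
Σ a^n = 1/(1 − a) = -1/1025;  first 7 digits = (1, 0, 0, 2, 0, 1, 2)

v_3(a) = 3 ≥ 1, so the series converges in ℤ_3 to 1/(1 − a) = 1/(1 − 1026) = -1/1025. Expand this rational in ℤ_3: compute digits iteratively via d_i = x_i mod 3, x_{i+1} = (x_i − d_i)/3. The first 7 digits are (1, 0, 0, 2, 0, 1, 2).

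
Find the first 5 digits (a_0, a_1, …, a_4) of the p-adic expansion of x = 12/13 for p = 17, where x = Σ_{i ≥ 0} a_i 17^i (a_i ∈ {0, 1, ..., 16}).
(a_0, …, a_4) = (14, 11, 15, 3, 5)

v_17(12/13) = 0 (numerator and denominator both coprime to 17), so x ∈ ℤ_17^×. Compute digits iteratively via a_i = x_i mod 17, x_{i+1} = (x_i − a_i)/17, with x_0 = x:
  x_0 = 12/13;  a_0 = 14;  x_1 = (x_0 − 14)/17 = -10/13
  x_1 = -10/13;  a_1 = 11;  x_2 = (x_1 − 11)/17 = -9/13
  x_2 = -9/13;  a_2 = 15;  x_3 = (x_2 − 15)/17 = -12/13
  x_3 = -12/13;  a_3 = 3;  x_4 = (x_3 − 3)/17 = -3/13
  x_4 = -3/13;  a_4 = 5;  x_5 = (x_4 − 5)/17 = -4/13
Digits: (14, 11, 15, 3, 5).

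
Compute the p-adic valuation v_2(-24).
v_2(-24) = 3

v_2(n) is the largest exponent k such that 2^k divides n. Factor out: -24 = -2^3 · 3. (Sign doesn't affect v_p.) So v_2(-24) = 3.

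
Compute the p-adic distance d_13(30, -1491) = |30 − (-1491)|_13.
d_13(30, -1491) = 1/169

Step 1 — x − y = 30 − (-1491) = 1521. Step 2 — v_13(1521) = 2 (factor: 1521 = (13^2 · 9); the sign does not affect v_p). Step 3 — |x − y|_13 = 13^{-2} = 1/169.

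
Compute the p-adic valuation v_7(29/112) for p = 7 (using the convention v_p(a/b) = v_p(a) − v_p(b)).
v_7(29/112) = -1

Factor powers of 7 from the numerator and denominator of the reduced fraction: 29 = 7^0 · 29 and 112 = 7^1 · 16. Apply v_p(a/b) = v_p(a) − v_p(b): v_7(29/112) = 0 − 1 = -1.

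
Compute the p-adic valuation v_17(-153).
v_17(-153) = 1

v_17(n) is the largest exponent k such that 17^k divides n. Factor out: -153 = -17^1 · 9. (Sign doesn't affect v_p.) So v_17(-153) = 1.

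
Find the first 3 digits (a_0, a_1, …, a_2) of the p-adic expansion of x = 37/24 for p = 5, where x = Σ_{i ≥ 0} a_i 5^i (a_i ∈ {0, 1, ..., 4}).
(a_0, …, a_2) = (3, 2, 1)

v_5(37/24) = 0 (numerator and denominator both coprime to 5), so x ∈ ℤ_5^×. Compute digits iteratively via a_i = x_i mod 5, x_{i+1} = (x_i − a_i)/5, with x_0 = x:
  x_0 = 37/24;  a_0 = 3;  x_1 = (x_0 − 3)/5 = -7/24
  x_1 = -7/24;  a_1 = 2;  x_2 = (x_1 − 2)/5 = -11/24
  x_2 = -11/24;  a_2 = 1;  x_3 = (x_2 − 1)/5 = -7/24
Digits: (3, 2, 1).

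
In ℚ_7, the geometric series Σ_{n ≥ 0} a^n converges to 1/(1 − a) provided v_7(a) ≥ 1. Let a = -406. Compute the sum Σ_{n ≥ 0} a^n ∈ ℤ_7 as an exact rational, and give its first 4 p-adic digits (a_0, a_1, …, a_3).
Σ a^n = 1/(1 − a) = 1/407;  first 4 digits = (1, 5, 2, 2)

v_7(a) = 1 ≥ 1, so the series converges in ℤ_7 to 1/(1 − a) = 1/(1 − (-406)) = 1/407. Expand this rational in ℤ_7: compute digits iteratively via d_i = x_i mod 7, x_{i+1} = (x_i − d_i)/7. The first 4 digits are (1, 5, 2, 2).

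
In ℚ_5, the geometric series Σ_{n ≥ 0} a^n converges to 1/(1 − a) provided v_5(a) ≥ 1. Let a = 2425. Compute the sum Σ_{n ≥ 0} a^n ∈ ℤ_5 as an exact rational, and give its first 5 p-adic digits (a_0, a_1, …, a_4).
Σ a^n = 1/(1 − a) = -1/2424;  first 5 digits = (1, 0, 2, 4, 2)

v_5(a) = 2 ≥ 1, so the series converges in ℤ_5 to 1/(1 − a) = 1/(1 − 2425) = -1/2424. Expand this rational in ℤ_5: compute digits iteratively via d_i = x_i mod 5, x_{i+1} = (x_i − d_i)/5. The first 5 digits are (1, 0, 2, 4, 2).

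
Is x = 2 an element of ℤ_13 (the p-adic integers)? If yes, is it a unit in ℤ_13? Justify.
x ∈ ℤ_13^× (unit); v_13(x) = 0

ℤ_13 = {x ∈ ℚ_13 : v_13(x) ≥ 0} and ℤ_13^× = {x ∈ ℤ_13 : v_13(x) = 0}. Here v_13(2) = v_13(num) − v_13(den) = 0; compare against these criteria.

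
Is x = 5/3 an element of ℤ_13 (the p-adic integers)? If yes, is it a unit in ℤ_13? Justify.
x ∈ ℤ_13^× (unit); v_13(x) = 0

ℤ_13 = {x ∈ ℚ_13 : v_13(x) ≥ 0} and ℤ_13^× = {x ∈ ℤ_13 : v_13(x) = 0}. Here v_13(5/3) = v_13(num) − v_13(den) = 0; compare against these criteria.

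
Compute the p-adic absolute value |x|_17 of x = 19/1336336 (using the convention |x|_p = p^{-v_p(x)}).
|19/1336336|_17 = 83521

Step 1 — compute v_17(x) by factoring powers of 17 out of the numerator and denominator: v_17(19/1336336) = -4. Step 2 — apply |x|_p = p^{-v_p(x)} = 17^{4} = 83521.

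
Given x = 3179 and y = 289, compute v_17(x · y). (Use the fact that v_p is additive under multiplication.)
v_17(918731) = 4

v_p(x) = 2 (factor: 3179 = 17^2 · 11); v_p(y) = 2 (factor: 289 = 17^2 · 1). Additivity: v_p(xy) = v_p(x) + v_p(y) = 2 + 2 = 4. (Direct check: xy = 918731 = 17^4 · (11).)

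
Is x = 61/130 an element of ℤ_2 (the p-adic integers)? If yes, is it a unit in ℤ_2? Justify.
x ∉ ℤ_2 (v_2(x) = -1 < 0)

ℤ_2 = {x ∈ ℚ_2 : v_2(x) ≥ 0} and ℤ_2^× = {x ∈ ℤ_2 : v_2(x) = 0}. Here v_2(61/130) = v_2(num) − v_2(den) = -1; compare against these criteria.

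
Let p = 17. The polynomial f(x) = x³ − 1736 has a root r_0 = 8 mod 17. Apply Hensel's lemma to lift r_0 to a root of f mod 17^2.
r_1 = 195 (mod 289)

Hensel: r_{i+1} = r_i − f(r_i)/f′(r_i) mod 17^{i+2}, where f′(x) = 3x². Iterate:
  r_0 = 8 (mod 17)
  r_1 = 195 (mod 289)
Final: r = 195 with f(r) ≡ 0 mod 17^2.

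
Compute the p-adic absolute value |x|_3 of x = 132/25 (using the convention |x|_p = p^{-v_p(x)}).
|132/25|_3 = 1/3

Step 1 — compute v_3(x) by factoring powers of 3 out of the numerator and denominator: v_3(132/25) = 1. Step 2 — apply |x|_p = p^{-v_p(x)} = 3^{-1} = 1/3.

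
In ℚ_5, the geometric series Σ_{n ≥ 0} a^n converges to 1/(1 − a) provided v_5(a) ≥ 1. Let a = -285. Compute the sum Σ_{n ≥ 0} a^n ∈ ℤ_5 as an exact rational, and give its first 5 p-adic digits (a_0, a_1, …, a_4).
Σ a^n = 1/(1 − a) = 1/286;  first 5 digits = (1, 3, 2, 4, 1)

v_5(a) = 1 ≥ 1, so the series converges in ℤ_5 to 1/(1 − a) = 1/(1 − (-285)) = 1/286. Expand this rational in ℤ_5: compute digits iteratively via d_i = x_i mod 5, x_{i+1} = (x_i − d_i)/5. The first 5 digits are (1, 3, 2, 4, 1).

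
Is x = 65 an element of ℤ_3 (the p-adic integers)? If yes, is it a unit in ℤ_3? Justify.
x ∈ ℤ_3^× (unit); v_3(x) = 0

ℤ_3 = {x ∈ ℚ_3 : v_3(x) ≥ 0} and ℤ_3^× = {x ∈ ℤ_3 : v_3(x) = 0}. Here v_3(65) = v_3(num) − v_3(den) = 0; compare against these criteria.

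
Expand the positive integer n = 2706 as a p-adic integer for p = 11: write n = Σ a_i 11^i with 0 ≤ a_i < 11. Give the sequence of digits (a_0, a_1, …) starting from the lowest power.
(a_0, a_1, …) = (0, 4, 0, 2)

Repeated division by 11 gives the digits low-to-high: 2706 = 4·11^1 + 2·11^3. Digit sequence: (0, 4, 0, 2).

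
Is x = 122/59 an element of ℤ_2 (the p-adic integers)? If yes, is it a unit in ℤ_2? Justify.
x ∈ ℤ_2 but not a unit; v_2(x) = 1 > 0

ℤ_2 = {x ∈ ℚ_2 : v_2(x) ≥ 0} and ℤ_2^× = {x ∈ ℤ_2 : v_2(x) = 0}. Here v_2(122/59) = v_2(num) − v_2(den) = 1; compare against these criteria.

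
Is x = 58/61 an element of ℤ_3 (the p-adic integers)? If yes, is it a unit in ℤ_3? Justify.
x ∈ ℤ_3^× (unit); v_3(x) = 0

ℤ_3 = {x ∈ ℚ_3 : v_3(x) ≥ 0} and ℤ_3^× = {x ∈ ℤ_3 : v_3(x) = 0}. Here v_3(58/61) = v_3(num) − v_3(den) = 0; compare against these criteria.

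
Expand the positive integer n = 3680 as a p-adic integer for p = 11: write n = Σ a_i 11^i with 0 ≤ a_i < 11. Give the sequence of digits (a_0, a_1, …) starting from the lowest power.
(a_0, a_1, …) = (6, 4, 8, 2)

Repeated division by 11 gives the digits low-to-high: 3680 = 6 + 4·11^1 + 8·11^2 + 2·11^3. Digit sequence: (6, 4, 8, 2).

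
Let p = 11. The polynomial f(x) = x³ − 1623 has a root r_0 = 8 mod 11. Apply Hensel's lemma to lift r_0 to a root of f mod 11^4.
r_3 = 11217 (mod 14641)

Hensel: r_{i+1} = r_i − f(r_i)/f′(r_i) mod 11^{i+2}, where f′(x) = 3x². Iterate:
  r_0 = 8 (mod 11)
  r_1 = 85 (mod 121)
  r_2 = 569 (mod 1331)
  r_3 = 11217 (mod 14641)
Final: r = 11217 with f(r) ≡ 0 mod 11^4.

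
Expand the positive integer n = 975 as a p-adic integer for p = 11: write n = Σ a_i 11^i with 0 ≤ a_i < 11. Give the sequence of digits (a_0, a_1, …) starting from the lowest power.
(a_0, a_1, …) = (7, 0, 8)

Repeated division by 11 gives the digits low-to-high: 975 = 7 + 8·11^2. Digit sequence: (7, 0, 8).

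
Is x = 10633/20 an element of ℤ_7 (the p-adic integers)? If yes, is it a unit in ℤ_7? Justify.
x ∈ ℤ_7 but not a unit; v_7(x) = 3 > 0

ℤ_7 = {x ∈ ℚ_7 : v_7(x) ≥ 0} and ℤ_7^× = {x ∈ ℤ_7 : v_7(x) = 0}. Here v_7(10633/20) = v_7(num) − v_7(den) = 3; compare against these criteria.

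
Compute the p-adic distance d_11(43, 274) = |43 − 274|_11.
d_11(43, 274) = 1/11

Step 1 — x − y = 43 − 274 = -231. Step 2 — v_11(-231) = 1 (factor: -231 = −(11^1 · 21); the sign does not affect v_p). Step 3 — |x − y|_11 = 11^{-1} = 1/11.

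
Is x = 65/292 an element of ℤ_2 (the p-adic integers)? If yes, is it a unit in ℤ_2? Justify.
x ∉ ℤ_2 (v_2(x) = -2 < 0)

ℤ_2 = {x ∈ ℚ_2 : v_2(x) ≥ 0} and ℤ_2^× = {x ∈ ℤ_2 : v_2(x) = 0}. Here v_2(65/292) = v_2(num) − v_2(den) = -2; compare against these criteria.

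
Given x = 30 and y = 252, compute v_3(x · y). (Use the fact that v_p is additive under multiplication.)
v_3(7560) = 3

v_p(x) = 1 (factor: 30 = 3^1 · 10); v_p(y) = 2 (factor: 252 = 3^2 · 28). Additivity: v_p(xy) = v_p(x) + v_p(y) = 1 + 2 = 3. (Direct check: xy = 7560 = 3^3 · (280).)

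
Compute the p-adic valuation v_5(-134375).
v_5(-134375) = 5

v_5(n) is the largest exponent k such that 5^k divides n. Factor out: -134375 = -5^5 · 43. (Sign doesn't affect v_p.) So v_5(-134375) = 5.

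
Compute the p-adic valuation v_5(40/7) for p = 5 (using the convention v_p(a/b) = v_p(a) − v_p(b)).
v_5(40/7) = 1

Factor powers of 5 from the numerator and denominator of the reduced fraction: 40 = 5^1 · 8 and 7 = 5^0 · 7. Apply v_p(a/b) = v_p(a) − v_p(b): v_5(40/7) = 1 − 0 = 1.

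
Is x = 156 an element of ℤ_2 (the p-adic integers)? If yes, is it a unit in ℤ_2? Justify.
x ∈ ℤ_2 but not a unit; v_2(x) = 2 > 0

ℤ_2 = {x ∈ ℚ_2 : v_2(x) ≥ 0} and ℤ_2^× = {x ∈ ℤ_2 : v_2(x) = 0}. Here v_2(156) = v_2(num) − v_2(den) = 2; compare against these criteria.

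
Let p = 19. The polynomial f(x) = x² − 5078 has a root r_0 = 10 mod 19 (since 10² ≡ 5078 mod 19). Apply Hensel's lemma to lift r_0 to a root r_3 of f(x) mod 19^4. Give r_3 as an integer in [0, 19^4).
r_3 = 96682 (mod 130321)

Hensel's recurrence: r_{i+1} = r_i − f(r_i)·(f′(r_i))^{-1} mod 19^{i+2}, with f′(x) = 2x. Iterate:
  r_0 = 10 (mod 19)
  r_1 = 295 (mod 361)
  r_2 = 656 (mod 6859)
  r_3 = 96682 (mod 130321)
Final: r_3 = 96682, and one checks f(r_3) ≡ 0 mod 19^4.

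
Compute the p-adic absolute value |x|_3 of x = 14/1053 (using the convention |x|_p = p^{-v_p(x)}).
|14/1053|_3 = 81

Step 1 — compute v_3(x) by factoring powers of 3 out of the numerator and denominator: v_3(14/1053) = -4. Step 2 — apply |x|_p = p^{-v_p(x)} = 3^{4} = 81.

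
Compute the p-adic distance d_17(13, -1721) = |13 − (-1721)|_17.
d_17(13, -1721) = 1/289

Step 1 — x − y = 13 − (-1721) = 1734. Step 2 — v_17(1734) = 2 (factor: 1734 = (17^2 · 6); the sign does not affect v_p). Step 3 — |x − y|_17 = 17^{-2} = 1/289.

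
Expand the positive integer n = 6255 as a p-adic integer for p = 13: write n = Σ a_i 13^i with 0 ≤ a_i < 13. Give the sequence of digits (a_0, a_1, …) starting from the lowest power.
(a_0, a_1, …) = (2, 0, 11, 2)

Repeated division by 13 gives the digits low-to-high: 6255 = 2 + 11·13^2 + 2·13^3. Digit sequence: (2, 0, 11, 2).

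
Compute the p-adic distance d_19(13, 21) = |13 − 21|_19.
d_19(13, 21) = 1

Step 1 — x − y = 13 − 21 = -8. Step 2 — v_19(-8) = 0 (factor: -8 = −(19^0 · 8); the sign does not affect v_p). Step 3 — |x − y|_19 = 19^{0} = 1.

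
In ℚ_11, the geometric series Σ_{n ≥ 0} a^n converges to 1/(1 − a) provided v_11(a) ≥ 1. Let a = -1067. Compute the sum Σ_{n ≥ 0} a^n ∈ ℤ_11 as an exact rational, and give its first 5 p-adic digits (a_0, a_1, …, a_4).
Σ a^n = 1/(1 − a) = 1/1068;  first 5 digits = (1, 2, 6, 4, 8)

v_11(a) = 1 ≥ 1, so the series converges in ℤ_11 to 1/(1 − a) = 1/(1 − (-1067)) = 1/1068. Expand this rational in ℤ_11: compute digits iteratively via d_i = x_i mod 11, x_{i+1} = (x_i − d_i)/11. The first 5 digits are (1, 2, 6, 4, 8).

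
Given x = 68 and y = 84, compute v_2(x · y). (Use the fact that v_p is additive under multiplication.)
v_2(5712) = 4

v_p(x) = 2 (factor: 68 = 2^2 · 17); v_p(y) = 2 (factor: 84 = 2^2 · 21). Additivity: v_p(xy) = v_p(x) + v_p(y) = 2 + 2 = 4. (Direct check: xy = 5712 = 2^4 · (357).)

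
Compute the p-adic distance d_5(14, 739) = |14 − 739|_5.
d_5(14, 739) = 1/25

Step 1 — x − y = 14 − 739 = -725. Step 2 — v_5(-725) = 2 (factor: -725 = −(5^2 · 29); the sign does not affect v_p). Step 3 — |x − y|_5 = 5^{-2} = 1/25.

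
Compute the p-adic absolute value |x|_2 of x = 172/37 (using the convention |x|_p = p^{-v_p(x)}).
|172/37|_2 = 1/4

Step 1 — compute v_2(x) by factoring powers of 2 out of the numerator and denominator: v_2(172/37) = 2. Step 2 — apply |x|_p = p^{-v_p(x)} = 2^{-2} = 1/4.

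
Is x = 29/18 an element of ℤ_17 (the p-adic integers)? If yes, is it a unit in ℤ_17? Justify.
x ∈ ℤ_17^× (unit); v_17(x) = 0

ℤ_17 = {x ∈ ℚ_17 : v_17(x) ≥ 0} and ℤ_17^× = {x ∈ ℤ_17 : v_17(x) = 0}. Here v_17(29/18) = v_17(num) − v_17(den) = 0; compare against these criteria.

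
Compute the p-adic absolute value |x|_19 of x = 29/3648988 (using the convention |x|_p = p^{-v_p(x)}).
|29/3648988|_19 = 130321

Step 1 — compute v_19(x) by factoring powers of 19 out of the numerator and denominator: v_19(29/3648988) = -4. Step 2 — apply |x|_p = p^{-v_p(x)} = 19^{4} = 130321.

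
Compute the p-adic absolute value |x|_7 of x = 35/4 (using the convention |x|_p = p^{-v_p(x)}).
|35/4|_7 = 1/7

Step 1 — compute v_7(x) by factoring powers of 7 out of the numerator and denominator: v_7(35/4) = 1. Step 2 — apply |x|_p = p^{-v_p(x)} = 7^{-1} = 1/7.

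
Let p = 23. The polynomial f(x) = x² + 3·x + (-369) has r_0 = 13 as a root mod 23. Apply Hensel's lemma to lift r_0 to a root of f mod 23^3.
r_2 = 7534 (mod 12167)

Hensel: r_{i+1} = r_i − f(r_i)·(f′(r_i))^{-1} mod 23^{i+2}, f′(x) = 2x + 3. Iterate:
  r_0 = 13 (mod 23)
  r_1 = 128 (mod 529)
  r_2 = 7534 (mod 12167)
Final: r = 7534 satisfies f(r) ≡ 0 mod 23^3.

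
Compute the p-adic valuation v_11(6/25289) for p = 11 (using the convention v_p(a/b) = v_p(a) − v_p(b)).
v_11(6/25289) = -3

Factor powers of 11 from the numerator and denominator of the reduced fraction: 6 = 11^0 · 6 and 25289 = 11^3 · 19. Apply v_p(a/b) = v_p(a) − v_p(b): v_11(6/25289) = 0 − 3 = -3.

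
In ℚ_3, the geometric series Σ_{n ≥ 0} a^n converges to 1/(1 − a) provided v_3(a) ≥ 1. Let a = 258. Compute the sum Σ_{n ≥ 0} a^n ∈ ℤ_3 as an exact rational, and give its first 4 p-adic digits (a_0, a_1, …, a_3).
Σ a^n = 1/(1 − a) = -1/257;  first 4 digits = (1, 2, 2, 1)

v_3(a) = 1 ≥ 1, so the series converges in ℤ_3 to 1/(1 − a) = 1/(1 − 258) = -1/257. Expand this rational in ℤ_3: compute digits iteratively via d_i = x_i mod 3, x_{i+1} = (x_i − d_i)/3. The first 4 digits are (1, 2, 2, 1).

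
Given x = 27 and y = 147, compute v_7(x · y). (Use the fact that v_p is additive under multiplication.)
v_7(3969) = 2

v_p(x) = 0 (factor: 27 = 7^0 · 27); v_p(y) = 2 (factor: 147 = 7^2 · 3). Additivity: v_p(xy) = v_p(x) + v_p(y) = 0 + 2 = 2. (Direct check: xy = 3969 = 7^2 · (81).)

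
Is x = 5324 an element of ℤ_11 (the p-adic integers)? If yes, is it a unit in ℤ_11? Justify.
x ∈ ℤ_11 but not a unit; v_11(x) = 3 > 0

ℤ_11 = {x ∈ ℚ_11 : v_11(x) ≥ 0} and ℤ_11^× = {x ∈ ℤ_11 : v_11(x) = 0}. Here v_11(5324) = v_11(num) − v_11(den) = 3; compare against these criteria.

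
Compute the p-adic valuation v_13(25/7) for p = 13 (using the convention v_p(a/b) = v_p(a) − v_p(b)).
v_13(25/7) = 0

Factor powers of 13 from the numerator and denominator of the reduced fraction: 25 = 13^0 · 25 and 7 = 13^0 · 7. Apply v_p(a/b) = v_p(a) − v_p(b): v_13(25/7) = 0 − 0 = 0.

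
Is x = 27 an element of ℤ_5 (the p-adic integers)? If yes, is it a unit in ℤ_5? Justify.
x ∈ ℤ_5^× (unit); v_5(x) = 0

ℤ_5 = {x ∈ ℚ_5 : v_5(x) ≥ 0} and ℤ_5^× = {x ∈ ℤ_5 : v_5(x) = 0}. Here v_5(27) = v_5(num) − v_5(den) = 0; compare against these criteria.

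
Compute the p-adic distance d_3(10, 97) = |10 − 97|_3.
d_3(10, 97) = 1/3

Step 1 — x − y = 10 − 97 = -87. Step 2 — v_3(-87) = 1 (factor: -87 = −(3^1 · 29); the sign does not affect v_p). Step 3 — |x − y|_3 = 3^{-1} = 1/3.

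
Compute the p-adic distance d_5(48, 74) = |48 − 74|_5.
d_5(48, 74) = 1

Step 1 — x − y = 48 − 74 = -26. Step 2 — v_5(-26) = 0 (factor: -26 = −(5^0 · 26); the sign does not affect v_p). Step 3 — |x − y|_5 = 5^{0} = 1.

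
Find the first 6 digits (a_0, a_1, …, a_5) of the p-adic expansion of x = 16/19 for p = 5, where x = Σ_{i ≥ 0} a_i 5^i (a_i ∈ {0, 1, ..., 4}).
(a_0, …, a_5) = (4, 2, 0, 2, 3, 3)

v_5(16/19) = 0 (numerator and denominator both coprime to 5), so x ∈ ℤ_5^×. Compute digits iteratively via a_i = x_i mod 5, x_{i+1} = (x_i − a_i)/5, with x_0 = x:
  x_0 = 16/19;  a_0 = 4;  x_1 = (x_0 − 4)/5 = -12/19
  x_1 = -12/19;  a_1 = 2;  x_2 = (x_1 − 2)/5 = -10/19
  x_2 = -10/19;  a_2 = 0;  x_3 = (x_2 − 0)/5 = -2/19
  x_3 = -2/19;  a_3 = 2;  x_4 = (x_3 − 2)/5 = -8/19
  x_4 = -8/19;  a_4 = 3;  x_5 = (x_4 − 3)/5 = -13/19
  x_5 = -13/19;  a_5 = 3;  x_6 = (x_5 − 3)/5 = -14/19
Digits: (4, 2, 0, 2, 3, 3).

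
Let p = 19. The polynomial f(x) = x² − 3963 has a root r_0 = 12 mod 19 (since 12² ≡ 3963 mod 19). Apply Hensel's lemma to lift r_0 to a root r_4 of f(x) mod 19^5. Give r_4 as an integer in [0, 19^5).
r_4 = 2456009 (mod 2476099)

Hensel's recurrence: r_{i+1} = r_i − f(r_i)·(f′(r_i))^{-1} mod 19^{i+2}, with f′(x) = 2x. Iterate:
  r_0 = 12 (mod 19)
  r_1 = 126 (mod 361)
  r_2 = 487 (mod 6859)
  r_3 = 110231 (mod 130321)
  r_4 = 2456009 (mod 2476099)
Final: r_4 = 2456009, and one checks f(r_4) ≡ 0 mod 19^5.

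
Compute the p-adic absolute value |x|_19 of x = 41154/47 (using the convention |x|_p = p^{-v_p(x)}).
|41154/47|_19 = 1/6859

Step 1 — compute v_19(x) by factoring powers of 19 out of the numerator and denominator: v_19(41154/47) = 3. Step 2 — apply |x|_p = p^{-v_p(x)} = 19^{-3} = 1/6859.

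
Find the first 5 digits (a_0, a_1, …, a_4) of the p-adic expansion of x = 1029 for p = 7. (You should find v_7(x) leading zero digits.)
(a_0, …, a_4) = (0, 0, 0, 3, 0)

v_7(1029) = 3, so a_0 = ... = a_2 = 0. Factor out: x = 7^3 · u with u = 3 a unit in ℤ_7. Expand u iteratively via a_{v+i} = u_i mod 7, u_{i+1} = (u_i − a_{v+i})/7:
  u_0 = 3;  a_3 = 3;  u_1 = (u_0 − 3)/7 = 0
  u_1 = 0;  a_4 = 0;  u_2 = (u_1 − 0)/7 = 0
Digits: (0, 0, 0, 3, 0).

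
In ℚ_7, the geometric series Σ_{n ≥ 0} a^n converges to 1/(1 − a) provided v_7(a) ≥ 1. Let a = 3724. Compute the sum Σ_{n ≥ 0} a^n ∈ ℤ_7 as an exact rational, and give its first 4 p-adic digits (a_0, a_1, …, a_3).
Σ a^n = 1/(1 − a) = -1/3723;  first 4 digits = (1, 0, 6, 3)

v_7(a) = 2 ≥ 1, so the series converges in ℤ_7 to 1/(1 − a) = 1/(1 − 3724) = -1/3723. Expand this rational in ℤ_7: compute digits iteratively via d_i = x_i mod 7, x_{i+1} = (x_i − d_i)/7. The first 4 digits are (1, 0, 6, 3).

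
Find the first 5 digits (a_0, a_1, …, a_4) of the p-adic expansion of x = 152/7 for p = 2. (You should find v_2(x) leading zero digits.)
(a_0, …, a_4) = (0, 0, 0, 1, 0)

v_2(152/7) = 3, so a_0 = ... = a_2 = 0. Factor out: x = 2^3 · u with u = 19/7 a unit in ℤ_2. Expand u iteratively via a_{v+i} = u_i mod 2, u_{i+1} = (u_i − a_{v+i})/2:
  u_0 = 19/7;  a_3 = 1;  u_1 = (u_0 − 1)/2 = 6/7
  u_1 = 6/7;  a_4 = 0;  u_2 = (u_1 − 0)/2 = 3/7
Digits: (0, 0, 0, 1, 0).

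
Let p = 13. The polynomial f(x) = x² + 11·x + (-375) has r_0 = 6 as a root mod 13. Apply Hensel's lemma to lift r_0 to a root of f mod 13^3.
r_2 = 422 (mod 2197)

Hensel: r_{i+1} = r_i − f(r_i)·(f′(r_i))^{-1} mod 13^{i+2}, f′(x) = 2x + 11. Iterate:
  r_0 = 6 (mod 13)
  r_1 = 84 (mod 169)
  r_2 = 422 (mod 2197)
Final: r = 422 satisfies f(r) ≡ 0 mod 13^3.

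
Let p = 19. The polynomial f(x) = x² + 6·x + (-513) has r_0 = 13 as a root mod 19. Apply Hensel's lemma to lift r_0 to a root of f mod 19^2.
r_1 = 89 (mod 361)

Hensel: r_{i+1} = r_i − f(r_i)·(f′(r_i))^{-1} mod 19^{i+2}, f′(x) = 2x + 6. Iterate:
  r_0 = 13 (mod 19)
  r_1 = 89 (mod 361)
Final: r = 89 satisfies f(r) ≡ 0 mod 19^2.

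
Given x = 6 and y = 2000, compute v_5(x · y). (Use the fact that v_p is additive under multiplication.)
v_5(12000) = 3

v_p(x) = 0 (factor: 6 = 5^0 · 6); v_p(y) = 3 (factor: 2000 = 5^3 · 16). Additivity: v_p(xy) = v_p(x) + v_p(y) = 0 + 3 = 3. (Direct check: xy = 12000 = 5^3 · (96).)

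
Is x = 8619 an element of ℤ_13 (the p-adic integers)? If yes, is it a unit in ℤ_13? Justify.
x ∈ ℤ_13 but not a unit; v_13(x) = 2 > 0

ℤ_13 = {x ∈ ℚ_13 : v_13(x) ≥ 0} and ℤ_13^× = {x ∈ ℤ_13 : v_13(x) = 0}. Here v_13(8619) = v_13(num) − v_13(den) = 2; compare against these criteria.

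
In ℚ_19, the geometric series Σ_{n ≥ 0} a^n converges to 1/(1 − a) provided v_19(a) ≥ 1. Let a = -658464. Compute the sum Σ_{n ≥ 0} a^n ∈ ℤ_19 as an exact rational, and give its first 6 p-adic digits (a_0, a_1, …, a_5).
Σ a^n = 1/(1 − a) = 1/658465;  first 6 digits = (1, 0, 0, 18, 13, 18)

v_19(a) = 3 ≥ 1, so the series converges in ℤ_19 to 1/(1 − a) = 1/(1 − (-658464)) = 1/658465. Expand this rational in ℤ_19: compute digits iteratively via d_i = x_i mod 19, x_{i+1} = (x_i − d_i)/19. The first 6 digits are (1, 0, 0, 18, 13, 18).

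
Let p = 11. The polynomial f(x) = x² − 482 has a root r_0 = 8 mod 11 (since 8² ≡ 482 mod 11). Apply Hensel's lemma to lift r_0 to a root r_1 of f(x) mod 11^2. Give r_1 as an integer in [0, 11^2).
r_1 = 19 (mod 121)

Hensel's recurrence: r_{i+1} = r_i − f(r_i)·(f′(r_i))^{-1} mod 11^{i+2}, with f′(x) = 2x. Iterate:
  r_0 = 8 (mod 11)
  r_1 = 19 (mod 121)
Final: r_1 = 19, and one checks f(r_1) ≡ 0 mod 11^2.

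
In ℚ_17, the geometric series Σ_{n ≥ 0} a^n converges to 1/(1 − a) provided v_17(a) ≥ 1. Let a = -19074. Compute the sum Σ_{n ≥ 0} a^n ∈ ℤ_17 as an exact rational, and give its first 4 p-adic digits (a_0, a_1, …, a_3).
Σ a^n = 1/(1 − a) = 1/19075;  first 4 digits = (1, 0, 2, 13)

v_17(a) = 2 ≥ 1, so the series converges in ℤ_17 to 1/(1 − a) = 1/(1 − (-19074)) = 1/19075. Expand this rational in ℤ_17: compute digits iteratively via d_i = x_i mod 17, x_{i+1} = (x_i − d_i)/17. The first 4 digits are (1, 0, 2, 13).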